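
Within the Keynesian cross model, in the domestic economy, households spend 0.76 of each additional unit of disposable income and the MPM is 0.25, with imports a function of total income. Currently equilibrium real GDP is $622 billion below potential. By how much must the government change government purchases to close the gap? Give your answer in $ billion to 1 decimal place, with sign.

+$304.8 billion

Spending multiplier = 1/(1 − c + m) = 1/(1 − 0.76 + 0.25) = 1/0.49 ≈ 2.041.
Need ΔY = +$622 billion, so ΔG = ΔY/k = (+$622 billion) × 0.49 ≈ +$304.8 billion.
The government should increase government purchases by $304.8 billion.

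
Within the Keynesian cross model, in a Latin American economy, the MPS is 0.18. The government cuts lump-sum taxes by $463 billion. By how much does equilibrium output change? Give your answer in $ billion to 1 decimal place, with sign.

MPC = 1 − MPS = 1 − 0.18 = 0.82.
A lump-sum tax change of −$463 billion shifts disposable income by +$463 billion; first-round consumption changes by −c × ΔT = −0.82 × (−$463 billion) = +$379.66 billion.
Expenditure multiplier = 1/(1 − MPC) = 1/(1 − 0.82) = 1/0.18 ≈ 5.556.
The tax multiplier is −c × k ≈ −4.556, so ΔY = k × (−c·ΔT) = (+$379.66 billion) / 0.18 ≈ +$2,109.2 billion.

+$2,109.2 billion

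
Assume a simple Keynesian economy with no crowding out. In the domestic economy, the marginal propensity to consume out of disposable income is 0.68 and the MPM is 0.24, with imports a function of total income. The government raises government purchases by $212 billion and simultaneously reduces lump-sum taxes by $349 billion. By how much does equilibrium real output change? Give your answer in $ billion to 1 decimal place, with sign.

+$802.4 billion

Expenditure multiplier = 1/(1 − c + m) = 1/(1 − 0.68 + 0.24) = 1/0.56 ≈ 1.786.
ΔG contributes k·ΔG = (+$212 billion) / 0.56 ≈ +$378.6 billion.
ΔT of −$349 billion changes first-round spending by −c·ΔT = +$237.32 billion, contributing k·(−c·ΔT) = (+$237.32 billion) / 0.56 ≈ +$423.8 billion.
Net ΔY = k(ΔG − c·ΔT) = (+$449.32 billion) / 0.56 ≈ +$802.4 billion.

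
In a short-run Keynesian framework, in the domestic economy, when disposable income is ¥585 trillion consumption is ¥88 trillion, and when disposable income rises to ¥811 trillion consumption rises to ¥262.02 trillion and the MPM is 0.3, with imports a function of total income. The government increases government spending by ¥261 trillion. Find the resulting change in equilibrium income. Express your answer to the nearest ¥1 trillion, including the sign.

+¥492 trillion

MPC = ΔC/ΔYd = (262.02 − 88)/(811 − 585) = 174.02/226 = 0.77.
Expenditure multiplier = 1/(1 − c + m) = 1/(1 − 0.77 + 0.3) = 1/0.53 ≈ 1.887.
ΔY = k × ΔG = (+¥261 trillion) / 0.53 ≈ +¥492 trillion.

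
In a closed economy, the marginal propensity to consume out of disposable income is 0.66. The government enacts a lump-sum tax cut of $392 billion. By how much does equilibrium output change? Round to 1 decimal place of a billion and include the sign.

+$760.9 billion

A lump-sum tax change of −$392 billion shifts disposable income by +$392 billion; first-round consumption changes by −c × ΔT = −0.66 × (−$392 billion) = +$258.72 billion.
Expenditure multiplier = 1/(1 − MPC) = 1/(1 − 0.66) = 1/0.34 ≈ 2.941.
The tax multiplier is −c × k ≈ −1.941, so ΔY = k × (−c·ΔT) = (+$258.72 billion) / 0.34 ≈ +$760.9 billion.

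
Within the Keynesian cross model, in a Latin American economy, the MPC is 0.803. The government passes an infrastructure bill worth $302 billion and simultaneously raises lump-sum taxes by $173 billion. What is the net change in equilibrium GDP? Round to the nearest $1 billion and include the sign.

+$828 billion

Expenditure multiplier = 1/(1 − MPC) = 1/(1 − 0.803) = 1/0.197 ≈ 5.076.
ΔG contributes k·ΔG = (+$302 billion) / 0.197 ≈ +$1,533 billion.
ΔT of +$173 billion changes first-round spending by −c·ΔT = −$138.919 billion, contributing k·(−c·ΔT) = (−$138.919 billion) / 0.197 ≈ −$705.2 billion.
Net ΔY = k(ΔG − c·ΔT) = (+$163.081 billion) / 0.197 ≈ +$828 billion.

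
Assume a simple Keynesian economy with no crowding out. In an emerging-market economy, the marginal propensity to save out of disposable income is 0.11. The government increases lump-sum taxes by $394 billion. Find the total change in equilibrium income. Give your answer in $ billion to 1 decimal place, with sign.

MPC = 1 − MPS = 1 − 0.11 = 0.89.
A lump-sum tax change of +$394 billion shifts disposable income by −$394 billion; first-round consumption changes by −c × ΔT = −0.89 × (+$394 billion) = −$350.66 billion.
Expenditure multiplier = 1/(1 − MPC) = 1/(1 − 0.89) = 1/0.11 ≈ 9.091.
The tax multiplier is −c × k ≈ −8.091, so ΔY = k × (−c·ΔT) = (−$350.66 billion) / 0.11 ≈ −$3,187.8 billion.

−$3,187.8 billion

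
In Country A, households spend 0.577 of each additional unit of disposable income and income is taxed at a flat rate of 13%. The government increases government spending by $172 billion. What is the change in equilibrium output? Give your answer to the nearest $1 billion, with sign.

Government-spending multiplier = 1/(1 − c(1−t)) = 1/(1 − 0.577×0.87) = 1/0.49801 ≈ 2.008.
ΔY = k × ΔG = (+$172 billion) / 0.49801 ≈ +$345 billion.

+$345 billion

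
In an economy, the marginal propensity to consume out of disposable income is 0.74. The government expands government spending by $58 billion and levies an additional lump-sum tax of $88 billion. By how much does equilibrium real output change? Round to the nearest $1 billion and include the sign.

−$27 billion

Expenditure multiplier = 1/(1 − MPC) = 1/(1 − 0.74) = 1/0.26 ≈ 3.846.
ΔG contributes k·ΔG = (+$58 billion) / 0.26 ≈ +$223.1 billion.
ΔT of +$88 billion changes first-round spending by −c·ΔT = −$65.12 billion, contributing k·(−c·ΔT) = (−$65.12 billion) / 0.26 ≈ −$250.5 billion.
Net ΔY = k(ΔG − c·ΔT) = (−$7.12 billion) / 0.26 ≈ −$27 billion.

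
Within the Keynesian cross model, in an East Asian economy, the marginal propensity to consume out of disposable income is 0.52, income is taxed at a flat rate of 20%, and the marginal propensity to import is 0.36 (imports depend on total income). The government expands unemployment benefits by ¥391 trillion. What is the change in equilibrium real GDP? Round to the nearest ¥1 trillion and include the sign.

+¥215 trillion

The transfer change shifts disposable income by +¥391 trillion, so first-round consumption changes by c·ΔTR = 0.52 × (+¥391 trillion) = +¥203.32 trillion.
Expenditure multiplier = 1/(1 − c(1−t) + m) = 1/(1 − 0.52×0.8 + 0.36) = 1/0.944 ≈ 1.059.
The transfer multiplier is c × k ≈ 0.551, so ΔY = k × (c·ΔTR) = (+¥203.32 trillion) / 0.944 ≈ +¥215 trillion.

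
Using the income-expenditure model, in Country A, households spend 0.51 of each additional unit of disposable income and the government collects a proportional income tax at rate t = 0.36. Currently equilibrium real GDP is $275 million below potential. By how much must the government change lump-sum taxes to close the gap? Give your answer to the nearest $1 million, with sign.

−$363 million

Spending multiplier = 1/(1 − c(1−t)) = 1/(1 − 0.51×0.64) = 1/0.6736 ≈ 1.485.
Tax multiplier = −c·k = −0.51/0.6736 ≈ −0.757. Need ΔY = +$275 million, so ΔT = ΔY/(−c·k) = −(+$275 million) × 0.6736 / 0.51 ≈ −$363 million.
The government should cut lump-sum taxes by $363 million.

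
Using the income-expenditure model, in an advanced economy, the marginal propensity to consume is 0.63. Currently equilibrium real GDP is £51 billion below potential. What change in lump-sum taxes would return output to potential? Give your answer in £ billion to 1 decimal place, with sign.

Spending multiplier = 1/(1 − MPC) = 1/(1 − 0.63) = 1/0.37 ≈ 2.703.
Tax multiplier = −c·k = −0.63/0.37 ≈ −1.703. Need ΔY = +£51 billion, so ΔT = ΔY/(−c·k) = −(+£51 billion) × 0.37 / 0.63 ≈ −£30 billion.
The government should cut lump-sum taxes by £30 billion.

−£30.0 billion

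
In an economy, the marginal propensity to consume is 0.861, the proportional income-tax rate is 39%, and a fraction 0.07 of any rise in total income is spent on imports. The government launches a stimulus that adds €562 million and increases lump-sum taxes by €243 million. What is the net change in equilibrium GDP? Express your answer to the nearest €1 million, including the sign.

+€648 million

Expenditure multiplier = 1/(1 − c(1−t) + m) = 1/(1 − 0.861×0.61 + 0.07) = 1/0.54479 ≈ 1.836.
ΔG contributes k·ΔG = (+€562 million) / 0.54479 ≈ +€1,031.6 million.
ΔT of +€243 million changes first-round spending by −c·ΔT = −€209.223 million, contributing k·(−c·ΔT) = (−€209.223 million) / 0.54479 ≈ −€384 million.
Net ΔY = k(ΔG − c·ΔT) = (+€352.777 million) / 0.54479 ≈ +€648 million.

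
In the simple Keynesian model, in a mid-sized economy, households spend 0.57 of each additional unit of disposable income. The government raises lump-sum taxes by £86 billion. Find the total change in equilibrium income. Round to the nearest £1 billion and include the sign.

A lump-sum tax change of +£86 billion shifts disposable income by −£86 billion; first-round consumption changes by −c × ΔT = −0.57 × (+£86 billion) = −£49.02 billion.
Expenditure multiplier = 1/(1 − MPC) = 1/(1 − 0.57) = 1/0.43 ≈ 2.326.
The tax multiplier is −c × k ≈ −1.326, so ΔY = k × (−c·ΔT) = (−£49.02 billion) / 0.43 = −£114 billion.

−£114 billion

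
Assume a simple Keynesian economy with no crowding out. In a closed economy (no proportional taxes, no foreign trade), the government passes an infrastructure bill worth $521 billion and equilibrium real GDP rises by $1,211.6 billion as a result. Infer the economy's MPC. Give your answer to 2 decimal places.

0.57

Implied spending multiplier k = ΔY/ΔG = 1,211.6/521 ≈ 2.3255.
Since k = 1/(1 − MPC), MPC = 1 − 1/k = 1 − ΔG/ΔY = 1 − 521/1,211.6 ≈ 0.57.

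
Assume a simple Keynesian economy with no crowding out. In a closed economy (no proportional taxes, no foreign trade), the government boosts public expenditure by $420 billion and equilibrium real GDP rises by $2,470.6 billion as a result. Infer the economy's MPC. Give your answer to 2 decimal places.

0.83

Implied spending multiplier k = ΔY/ΔG = 2,470.6/420 ≈ 5.8824.
Since k = 1/(1 − MPC), MPC = 1 − 1/k = 1 − ΔG/ΔY = 1 − 420/2,470.6 ≈ 0.83.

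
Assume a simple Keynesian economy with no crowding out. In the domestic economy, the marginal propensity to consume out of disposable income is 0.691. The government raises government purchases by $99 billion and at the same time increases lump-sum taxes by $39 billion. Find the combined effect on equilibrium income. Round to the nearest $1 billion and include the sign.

+$233 billion

Expenditure multiplier = 1/(1 − MPC) = 1/(1 − 0.691) = 1/0.309 ≈ 3.236.
ΔG contributes k·ΔG = (+$99 billion) / 0.309 ≈ +$320.4 billion.
ΔT of +$39 billion changes first-round spending by −c·ΔT = −$26.949 billion, contributing k·(−c·ΔT) = (−$26.949 billion) / 0.309 ≈ −$87.2 billion.
Net ΔY = k(ΔG − c·ΔT) = (+$72.051 billion) / 0.309 ≈ +$233 billion.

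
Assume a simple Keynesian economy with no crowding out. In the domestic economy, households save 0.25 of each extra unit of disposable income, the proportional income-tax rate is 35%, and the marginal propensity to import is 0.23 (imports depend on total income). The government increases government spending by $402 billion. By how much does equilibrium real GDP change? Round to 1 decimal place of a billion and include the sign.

+$541.4 billion

MPC = 1 − MPS = 1 − 0.25 = 0.75.
Expenditure multiplier = 1/(1 − c(1−t) + m) = 1/(1 − 0.75×0.65 + 0.23) = 1/0.7425 ≈ 1.347.
ΔY = k × ΔG = (+$402 billion) / 0.7425 ≈ +$541.4 billion.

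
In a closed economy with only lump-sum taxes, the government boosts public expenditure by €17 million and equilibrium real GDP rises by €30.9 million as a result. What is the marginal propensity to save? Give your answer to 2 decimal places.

0.55

Implied spending multiplier k = ΔY/ΔG = 30.9/17 ≈ 1.8176.
Since k = 1/(1 − MPC), MPC = 1 − 1/k = 1 − ΔG/ΔY = 1 − 17/30.9 ≈ 0.45.
MPS = 1 − MPC = 0.55.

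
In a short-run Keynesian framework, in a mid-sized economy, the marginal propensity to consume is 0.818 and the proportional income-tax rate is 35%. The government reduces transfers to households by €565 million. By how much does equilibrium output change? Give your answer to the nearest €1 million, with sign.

−€987 million

The transfer change shifts disposable income by −€565 million, so first-round consumption changes by c·ΔTR = 0.818 × (−€565 million) = −€462.17 million.
Expenditure multiplier = 1/(1 − c(1−t)) = 1/(1 − 0.818×0.65) = 1/0.4683 ≈ 2.135.
The transfer multiplier is c × k ≈ 1.747, so ΔY = k × (c·ΔTR) = (−€462.17 million) / 0.4683 ≈ −€987 million.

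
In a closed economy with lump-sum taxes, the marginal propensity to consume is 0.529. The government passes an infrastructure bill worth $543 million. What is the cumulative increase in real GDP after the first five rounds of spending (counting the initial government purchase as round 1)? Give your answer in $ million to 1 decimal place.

Round 1 adds ΔG = $543 million; each later round is MPC = 0.529 times the previous.
After 5 rounds: 543 + 287.247 + 151.953663 + 80.383487727 + 42.522865007583 = ΔG·(1 − c^5)/(1 − c) = 543 × (1 − 0.041426511213649)/0.471 ≈ $1,105.1 million.

$1,105.1 million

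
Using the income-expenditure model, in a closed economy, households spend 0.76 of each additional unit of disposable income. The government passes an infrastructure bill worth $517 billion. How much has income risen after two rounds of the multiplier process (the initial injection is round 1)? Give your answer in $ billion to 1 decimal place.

Round 1 adds ΔG = $517 billion; each later round is MPC = 0.76 times the previous.
After 2 rounds: 517 + 392.92 = ΔG·(1 − c^2)/(1 − c) = 517 × (1 − 0.5776)/0.24 ≈ $909.9 billion.

$909.9 billion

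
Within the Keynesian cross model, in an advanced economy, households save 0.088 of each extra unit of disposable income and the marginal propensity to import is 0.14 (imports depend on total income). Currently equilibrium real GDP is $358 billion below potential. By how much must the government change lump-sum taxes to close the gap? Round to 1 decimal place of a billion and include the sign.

MPC = 1 − MPS = 1 − 0.088 = 0.912.
Spending multiplier = 1/(1 − c + m) = 1/(1 − 0.912 + 0.14) = 1/0.228 ≈ 4.386.
Tax multiplier = −c·k = −0.912/0.228 = −4. Need ΔY = +$358 billion, so ΔT = ΔY/(−c·k) = −(+$358 billion) × 0.228 / 0.912 = −$89.5 billion.
The government should cut lump-sum taxes by $89.5 billion.

−$89.5 billion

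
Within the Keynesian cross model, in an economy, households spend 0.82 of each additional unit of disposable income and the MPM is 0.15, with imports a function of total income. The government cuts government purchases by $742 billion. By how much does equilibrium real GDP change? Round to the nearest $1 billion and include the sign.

Expenditure multiplier = 1/(1 − c + m) = 1/(1 − 0.82 + 0.15) = 1/0.33 ≈ 3.03.
ΔY = k × ΔG = (−$742 billion) / 0.33 ≈ −$2,248 billion.

−$2,248 billion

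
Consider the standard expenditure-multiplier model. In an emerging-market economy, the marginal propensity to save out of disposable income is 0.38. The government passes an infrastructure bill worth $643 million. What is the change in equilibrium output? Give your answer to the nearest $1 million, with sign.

+$1,692 million

MPC = 1 − MPS = 1 − 0.38 = 0.62.
Expenditure multiplier = 1/(1 − MPC) = 1/(1 − 0.62) = 1/0.38 ≈ 2.632.
ΔY = k × ΔG = (+$643 million) / 0.38 ≈ +$1,692 million.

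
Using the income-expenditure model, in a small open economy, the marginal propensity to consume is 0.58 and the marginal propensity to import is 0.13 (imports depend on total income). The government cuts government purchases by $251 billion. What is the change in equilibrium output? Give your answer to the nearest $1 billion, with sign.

Expenditure multiplier = 1/(1 − c + m) = 1/(1 − 0.58 + 0.13) = 1/0.55 ≈ 1.818.
ΔY = k × ΔG = (−$251 billion) / 0.55 ≈ −$456 billion.

−$456 billion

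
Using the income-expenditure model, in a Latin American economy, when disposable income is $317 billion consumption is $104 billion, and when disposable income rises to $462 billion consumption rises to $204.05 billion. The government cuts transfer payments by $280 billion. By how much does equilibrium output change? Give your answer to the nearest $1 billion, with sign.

−$623 billion

MPC = ΔC/ΔYd = (204.05 − 104)/(462 − 317) = 100.05/145 = 0.69.
The transfer change shifts disposable income by −$280 billion, so first-round consumption changes by c·ΔTR = 0.69 × (−$280 billion) = −$193.2 billion.
Expenditure multiplier = 1/(1 − MPC) = 1/(1 − 0.69) = 1/0.31 ≈ 3.226.
The transfer multiplier is c × k ≈ 2.226, so ΔY = k × (c·ΔTR) = (−$193.2 billion) / 0.31 ≈ −$623 billion.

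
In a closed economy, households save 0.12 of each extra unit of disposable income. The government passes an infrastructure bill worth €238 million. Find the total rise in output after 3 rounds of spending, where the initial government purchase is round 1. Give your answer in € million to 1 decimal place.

€631.7 million

MPC = 1 − MPS = 1 − 0.12 = 0.88.
Round 1 adds ΔG = €238 million; each later round is MPC = 0.88 times the previous.
After 3 rounds: 238 + 209.44 + 184.3072 = ΔG·(1 − c^3)/(1 − c) = 238 × (1 − 0.681472)/0.12 ≈ €631.7 million.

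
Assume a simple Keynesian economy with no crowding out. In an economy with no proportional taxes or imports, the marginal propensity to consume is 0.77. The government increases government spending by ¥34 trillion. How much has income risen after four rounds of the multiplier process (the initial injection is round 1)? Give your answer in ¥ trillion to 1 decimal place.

Round 1 adds ΔG = ¥34 trillion; each later round is MPC = 0.77 times the previous.
After 4 rounds: 34 + 26.18 + 20.1586 + 15.522122 = ΔG·(1 − c^4)/(1 − c) = 34 × (1 − 0.35153041)/0.23 ≈ ¥95.9 trillion.

¥95.9 trillion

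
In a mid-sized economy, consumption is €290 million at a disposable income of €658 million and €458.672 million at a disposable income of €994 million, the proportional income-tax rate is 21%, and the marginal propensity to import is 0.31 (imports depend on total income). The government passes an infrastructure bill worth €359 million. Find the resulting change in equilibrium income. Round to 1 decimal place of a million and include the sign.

+€393.0 million

MPC = ΔC/ΔYd = (458.672 − 290)/(994 − 658) = 168.672/336 = 0.502.
Spending multiplier = 1/(1 − c(1−t) + m) = 1/(1 − 0.502×0.79 + 0.31) = 1/0.91342 ≈ 1.095.
ΔY = k × ΔG = (+€359 million) / 0.91342 ≈ +€393 million.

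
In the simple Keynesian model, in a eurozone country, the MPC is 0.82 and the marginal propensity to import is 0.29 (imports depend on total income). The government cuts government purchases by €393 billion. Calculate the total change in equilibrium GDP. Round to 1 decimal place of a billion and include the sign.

Expenditure multiplier = 1/(1 − c + m) = 1/(1 − 0.82 + 0.29) = 1/0.47 ≈ 2.128.
ΔY = k × ΔG = (−€393 billion) / 0.47 ≈ −€836.2 billion.

−€836.2 billion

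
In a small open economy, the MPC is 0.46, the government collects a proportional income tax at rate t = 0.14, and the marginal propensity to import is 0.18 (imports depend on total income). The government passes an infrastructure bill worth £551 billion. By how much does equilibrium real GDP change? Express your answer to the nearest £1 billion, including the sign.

Expenditure multiplier = 1/(1 − c(1−t) + m) = 1/(1 − 0.46×0.86 + 0.18) = 1/0.7844 ≈ 1.275.
ΔY = k × ΔG = (+£551 billion) / 0.7844 ≈ +£702 billion.

+£702 billion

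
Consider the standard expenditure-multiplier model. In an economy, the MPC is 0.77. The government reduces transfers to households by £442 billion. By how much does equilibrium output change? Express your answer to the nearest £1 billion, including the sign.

−£1,480 billion

The transfer change shifts disposable income by −£442 billion, so first-round consumption changes by c·ΔTR = 0.77 × (−£442 billion) = −£340.34 billion.
Expenditure multiplier = 1/(1 − MPC) = 1/(1 − 0.77) = 1/0.23 ≈ 4.348.
The transfer multiplier is c × k ≈ 3.348, so ΔY = k × (c·ΔTR) = (−£340.34 billion) / 0.23 ≈ −£1,480 billion.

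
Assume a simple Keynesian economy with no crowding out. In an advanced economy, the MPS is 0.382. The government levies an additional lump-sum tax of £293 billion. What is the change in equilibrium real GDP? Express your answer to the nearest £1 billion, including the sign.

MPC = 1 − MPS = 1 − 0.382 = 0.618.
A lump-sum tax change of +£293 billion shifts disposable income by −£293 billion; first-round consumption changes by −c × ΔT = −0.618 × (+£293 billion) = −£181.074 billion.
Expenditure multiplier = 1/(1 − MPC) = 1/(1 − 0.618) = 1/0.382 ≈ 2.618.
The tax multiplier is −c × k ≈ −1.618, so ΔY = k × (−c·ΔT) = (−£181.074 billion) / 0.382 ≈ −£474 billion.

−£474 billion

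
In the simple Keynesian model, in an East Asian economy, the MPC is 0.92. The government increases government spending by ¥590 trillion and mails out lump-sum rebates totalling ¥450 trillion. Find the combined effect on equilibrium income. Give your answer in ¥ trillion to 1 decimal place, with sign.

Expenditure multiplier = 1/(1 − MPC) = 1/(1 − 0.92) = 1/0.08 = 12.5.
ΔG contributes k·ΔG = (+¥590 trillion) / 0.08 = +¥7,375 trillion.
ΔT of −¥450 trillion changes first-round spending by −c·ΔT = +¥414 trillion, contributing k·(−c·ΔT) = (+¥414 trillion) / 0.08 = +¥5,175 trillion.
Net ΔY = k(ΔG − c·ΔT) = (+¥1,004 trillion) / 0.08 = +¥12,550 trillion.

+¥12,550.0 trillion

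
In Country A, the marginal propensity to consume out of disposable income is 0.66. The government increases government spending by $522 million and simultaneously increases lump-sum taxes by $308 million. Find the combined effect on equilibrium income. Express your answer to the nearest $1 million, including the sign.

+$937 million

Expenditure multiplier = 1/(1 − MPC) = 1/(1 − 0.66) = 1/0.34 ≈ 2.941.
ΔG contributes k·ΔG = (+$522 million) / 0.34 ≈ +$1,535.3 million.
ΔT of +$308 million changes first-round spending by −c·ΔT = −$203.28 million, contributing k·(−c·ΔT) = (−$203.28 million) / 0.34 ≈ −$597.9 million.
Net ΔY = k(ΔG − c·ΔT) = (+$318.72 million) / 0.34 ≈ +$937 million.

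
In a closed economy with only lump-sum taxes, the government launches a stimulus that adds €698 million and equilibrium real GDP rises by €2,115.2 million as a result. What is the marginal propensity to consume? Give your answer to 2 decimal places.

Implied spending multiplier k = ΔY/ΔG = 2,115.2/698 ≈ 3.0304.
Since k = 1/(1 − MPC), MPC = 1 − 1/k = 1 − ΔG/ΔY = 1 − 698/2,115.2 ≈ 0.67.

0.67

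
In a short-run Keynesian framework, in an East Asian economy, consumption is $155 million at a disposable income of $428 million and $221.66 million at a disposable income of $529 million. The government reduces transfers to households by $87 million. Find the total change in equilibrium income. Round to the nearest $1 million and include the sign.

MPC = ΔC/ΔYd = (221.66 − 155)/(529 − 428) = 66.66/101 = 0.66.
The transfer change shifts disposable income by −$87 million, so first-round consumption changes by c·ΔTR = 0.66 × (−$87 million) = −$57.42 million.
Expenditure multiplier = 1/(1 − MPC) = 1/(1 − 0.66) = 1/0.34 ≈ 2.941.
The transfer multiplier is c × k ≈ 1.941, so ΔY = k × (c·ΔTR) = (−$57.42 million) / 0.34 ≈ −$169 million.

−$169 million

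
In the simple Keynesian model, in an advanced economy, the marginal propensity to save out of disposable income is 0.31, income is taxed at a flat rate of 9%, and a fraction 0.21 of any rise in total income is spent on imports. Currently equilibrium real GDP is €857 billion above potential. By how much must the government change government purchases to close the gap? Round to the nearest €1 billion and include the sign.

MPC = 1 − MPS = 1 − 0.31 = 0.69.
Spending multiplier = 1/(1 − c(1−t) + m) = 1/(1 − 0.69×0.91 + 0.21) = 1/0.5821 ≈ 1.718.
Need ΔY = −€857 billion, so ΔG = ΔY/k = (−€857 billion) × 0.5821 ≈ −€499 billion.
The government should cut government purchases by €499 billion.

−€499 billion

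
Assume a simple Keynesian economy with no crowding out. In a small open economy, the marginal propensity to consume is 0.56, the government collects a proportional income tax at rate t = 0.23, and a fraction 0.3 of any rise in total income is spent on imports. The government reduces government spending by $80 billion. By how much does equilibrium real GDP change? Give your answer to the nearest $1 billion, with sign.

Expenditure multiplier = 1/(1 − c(1−t) + m) = 1/(1 − 0.56×0.77 + 0.3) = 1/0.8688 ≈ 1.151.
ΔY = k × ΔG = (−$80 billion) / 0.8688 ≈ −$92 billion.

−$92 billion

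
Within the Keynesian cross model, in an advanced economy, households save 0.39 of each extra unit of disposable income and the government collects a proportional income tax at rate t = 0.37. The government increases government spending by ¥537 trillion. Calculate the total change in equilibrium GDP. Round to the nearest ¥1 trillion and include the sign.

MPC = 1 − MPS = 1 − 0.39 = 0.61.
Spending multiplier = 1/(1 − c(1−t)) = 1/(1 − 0.61×0.63) = 1/0.6157 ≈ 1.624.
ΔY = k × ΔG = (+¥537 trillion) / 0.6157 ≈ +¥872 trillion.

+¥872 trillion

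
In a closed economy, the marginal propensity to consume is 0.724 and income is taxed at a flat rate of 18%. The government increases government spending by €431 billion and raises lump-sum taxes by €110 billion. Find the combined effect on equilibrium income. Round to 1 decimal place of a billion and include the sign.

+€864.7 billion

Expenditure multiplier = 1/(1 − c(1−t)) = 1/(1 − 0.724×0.82) = 1/0.40632 ≈ 2.461.
ΔG contributes k·ΔG = (+€431 billion) / 0.40632 ≈ +€1,060.7 billion.
ΔT of +€110 billion changes first-round spending by −c·ΔT = −€79.64 billion, contributing k·(−c·ΔT) = (−€79.64 billion) / 0.40632 ≈ −€196 billion.
Net ΔY = k(ΔG − c·ΔT) = (+€351.36 billion) / 0.40632 ≈ +€864.7 billion.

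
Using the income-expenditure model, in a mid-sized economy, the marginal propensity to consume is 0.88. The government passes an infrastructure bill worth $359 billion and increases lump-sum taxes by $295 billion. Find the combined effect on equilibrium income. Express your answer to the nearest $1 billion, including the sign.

+$828 billion

Expenditure multiplier = 1/(1 − MPC) = 1/(1 − 0.88) = 1/0.12 ≈ 8.333.
ΔG contributes k·ΔG = (+$359 billion) / 0.12 ≈ +$2,991.7 billion.
ΔT of +$295 billion changes first-round spending by −c·ΔT = −$259.6 billion, contributing k·(−c·ΔT) = (−$259.6 billion) / 0.12 ≈ −$2,163.3 billion.
Net ΔY = k(ΔG − c·ΔT) = (+$99.4 billion) / 0.12 ≈ +$828 billion.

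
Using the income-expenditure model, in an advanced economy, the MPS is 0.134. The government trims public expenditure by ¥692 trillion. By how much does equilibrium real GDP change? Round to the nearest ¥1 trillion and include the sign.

MPC = 1 − MPS = 1 − 0.134 = 0.866.
Government-spending multiplier = 1/(1 − MPC) = 1/(1 − 0.866) = 1/0.134 ≈ 7.463.
ΔY = k × ΔG = (−¥692 trillion) / 0.134 ≈ −¥5,164 trillion.

−¥5,164 trillion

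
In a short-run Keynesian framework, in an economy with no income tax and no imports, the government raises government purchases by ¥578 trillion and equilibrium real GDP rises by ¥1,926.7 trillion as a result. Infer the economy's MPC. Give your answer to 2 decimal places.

0.70

Implied spending multiplier k = ΔY/ΔG = 1,926.7/578 ≈ 3.3334.
Since k = 1/(1 − MPC), MPC = 1 − 1/k = 1 − ΔG/ΔY = 1 − 578/1,926.7 ≈ 0.70.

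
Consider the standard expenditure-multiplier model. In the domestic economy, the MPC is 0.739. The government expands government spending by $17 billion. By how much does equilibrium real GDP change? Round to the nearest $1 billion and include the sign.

+$65 billion

Expenditure multiplier = 1/(1 − MPC) = 1/(1 − 0.739) = 1/0.261 ≈ 3.831.
ΔY = k × ΔG = (+$17 billion) / 0.261 ≈ +$65 billion.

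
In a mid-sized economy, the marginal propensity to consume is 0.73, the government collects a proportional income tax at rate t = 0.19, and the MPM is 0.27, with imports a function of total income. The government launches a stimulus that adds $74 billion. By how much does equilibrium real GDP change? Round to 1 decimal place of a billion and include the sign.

+$109.0 billion

Government-spending multiplier = 1/(1 − c(1−t) + m) = 1/(1 − 0.73×0.81 + 0.27) = 1/0.6787 ≈ 1.473.
ΔY = k × ΔG = (+$74 billion) / 0.6787 ≈ +$109 billion.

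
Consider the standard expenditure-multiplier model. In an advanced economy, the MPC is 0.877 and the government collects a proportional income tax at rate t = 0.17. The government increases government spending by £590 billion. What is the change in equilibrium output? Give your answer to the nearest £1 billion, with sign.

+£2,168 billion

Government-spending multiplier = 1/(1 − c(1−t)) = 1/(1 − 0.877×0.83) = 1/0.27209 ≈ 3.675.
ΔY = k × ΔG = (+£590 billion) / 0.27209 ≈ +£2,168 billion.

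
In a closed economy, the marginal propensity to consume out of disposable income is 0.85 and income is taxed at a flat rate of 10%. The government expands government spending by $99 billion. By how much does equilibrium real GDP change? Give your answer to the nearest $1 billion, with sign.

Expenditure multiplier = 1/(1 − c(1−t)) = 1/(1 − 0.85×0.9) = 1/0.235 ≈ 4.255.
ΔY = k × ΔG = (+$99 billion) / 0.235 ≈ +$421 billion.

+$421 billion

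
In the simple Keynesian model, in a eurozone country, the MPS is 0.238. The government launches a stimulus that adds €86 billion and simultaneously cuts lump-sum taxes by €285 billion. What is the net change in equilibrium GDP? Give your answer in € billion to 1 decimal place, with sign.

MPC = 1 − MPS = 1 − 0.238 = 0.762.
Expenditure multiplier = 1/(1 − MPC) = 1/(1 − 0.762) = 1/0.238 ≈ 4.202.
ΔG contributes k·ΔG = (+€86 billion) / 0.238 ≈ +€361.3 billion.
ΔT of −€285 billion changes first-round spending by −c·ΔT = +€217.17 billion, contributing k·(−c·ΔT) = (+€217.17 billion) / 0.238 ≈ +€912.5 billion.
Net ΔY = k(ΔG − c·ΔT) = (+€303.17 billion) / 0.238 ≈ +€1,273.8 billion.

+€1,273.8 billion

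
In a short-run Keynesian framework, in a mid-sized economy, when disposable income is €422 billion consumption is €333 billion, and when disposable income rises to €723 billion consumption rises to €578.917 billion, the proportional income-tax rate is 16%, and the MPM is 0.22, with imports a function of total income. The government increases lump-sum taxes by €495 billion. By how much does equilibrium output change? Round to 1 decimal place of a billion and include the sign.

−€757.7 billion

MPC = ΔC/ΔYd = (578.917 − 333)/(723 − 422) = 245.917/301 = 0.817.
A lump-sum tax change of +€495 billion shifts disposable income by −€495 billion; first-round consumption changes by −c × ΔT = −0.817 × (+€495 billion) = −€404.415 billion.
Expenditure multiplier = 1/(1 − c(1−t) + m) = 1/(1 − 0.817×0.84 + 0.22) = 1/0.53372 ≈ 1.874.
The tax multiplier is −c × k ≈ −1.531, so ΔY = k × (−c·ΔT) = (−€404.415 billion) / 0.53372 ≈ −€757.7 billion.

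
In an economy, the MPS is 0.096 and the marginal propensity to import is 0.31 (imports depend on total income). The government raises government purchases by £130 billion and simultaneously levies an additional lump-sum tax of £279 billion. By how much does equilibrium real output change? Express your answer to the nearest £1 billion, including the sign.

MPC = 1 − MPS = 1 − 0.096 = 0.904.
Expenditure multiplier = 1/(1 − c + m) = 1/(1 − 0.904 + 0.31) = 1/0.406 ≈ 2.463.
ΔG contributes k·ΔG = (+£130 billion) / 0.406 ≈ +£320.2 billion.
ΔT of +£279 billion changes first-round spending by −c·ΔT = −£252.216 billion, contributing k·(−c·ΔT) = (−£252.216 billion) / 0.406 ≈ −£621.2 billion.
Net ΔY = k(ΔG − c·ΔT) = (−£122.216 billion) / 0.406 ≈ −£301 billion.

−£301 billion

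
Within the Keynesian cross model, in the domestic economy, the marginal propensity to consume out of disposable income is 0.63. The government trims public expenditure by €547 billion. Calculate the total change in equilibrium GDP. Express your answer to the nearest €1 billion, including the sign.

Government-spending multiplier = 1/(1 − MPC) = 1/(1 − 0.63) = 1/0.37 ≈ 2.703.
ΔY = k × ΔG = (−€547 billion) / 0.37 ≈ −€1,478 billion.

−€1,478 billion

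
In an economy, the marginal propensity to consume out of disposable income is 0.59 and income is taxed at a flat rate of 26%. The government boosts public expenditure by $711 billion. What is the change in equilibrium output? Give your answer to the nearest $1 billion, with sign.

Expenditure multiplier = 1/(1 − c(1−t)) = 1/(1 − 0.59×0.74) = 1/0.5634 ≈ 1.775.
ΔY = k × ΔG = (+$711 billion) / 0.5634 ≈ +$1,262 billion.

+$1,262 billion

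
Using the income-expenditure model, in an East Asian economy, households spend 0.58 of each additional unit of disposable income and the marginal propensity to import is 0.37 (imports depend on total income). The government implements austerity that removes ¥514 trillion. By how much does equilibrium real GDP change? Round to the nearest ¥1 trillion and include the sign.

Government-spending multiplier = 1/(1 − c + m) = 1/(1 − 0.58 + 0.37) = 1/0.79 ≈ 1.266.
ΔY = k × ΔG = (−¥514 trillion) / 0.79 ≈ −¥651 trillion.

−¥651 trillion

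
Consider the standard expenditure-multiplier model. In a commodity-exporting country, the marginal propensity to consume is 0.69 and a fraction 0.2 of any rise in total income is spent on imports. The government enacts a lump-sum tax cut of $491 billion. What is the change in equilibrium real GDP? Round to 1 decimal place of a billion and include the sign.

+$664.3 billion

A lump-sum tax change of −$491 billion shifts disposable income by +$491 billion; first-round consumption changes by −c × ΔT = −0.69 × (−$491 billion) = +$338.79 billion.
Expenditure multiplier = 1/(1 − c + m) = 1/(1 − 0.69 + 0.2) = 1/0.51 ≈ 1.961.
The tax multiplier is −c × k ≈ −1.353, so ΔY = k × (−c·ΔT) = (+$338.79 billion) / 0.51 ≈ +$664.3 billion.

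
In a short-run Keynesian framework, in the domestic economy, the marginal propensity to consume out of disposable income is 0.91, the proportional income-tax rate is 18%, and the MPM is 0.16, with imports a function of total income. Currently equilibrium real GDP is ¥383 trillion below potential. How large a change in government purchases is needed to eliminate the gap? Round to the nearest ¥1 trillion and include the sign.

Spending multiplier = 1/(1 − c(1−t) + m) = 1/(1 − 0.91×0.82 + 0.16) = 1/0.4138 ≈ 2.417.
Need ΔY = +¥383 trillion, so ΔG = ΔY/k = (+¥383 trillion) × 0.4138 ≈ +¥158 trillion.
The government should increase government purchases by ¥158 trillion.

+¥158 trillion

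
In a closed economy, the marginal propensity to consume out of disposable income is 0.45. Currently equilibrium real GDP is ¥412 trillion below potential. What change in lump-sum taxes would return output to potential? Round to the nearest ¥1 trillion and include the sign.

−¥504 trillion

Spending multiplier = 1/(1 − MPC) = 1/(1 − 0.45) = 1/0.55 ≈ 1.818.
Tax multiplier = −c·k = −0.45/0.55 ≈ −0.818. Need ΔY = +¥412 trillion, so ΔT = ΔY/(−c·k) = −(+¥412 trillion) × 0.55 / 0.45 ≈ −¥504 trillion.
The government should cut lump-sum taxes by ¥504 trillion.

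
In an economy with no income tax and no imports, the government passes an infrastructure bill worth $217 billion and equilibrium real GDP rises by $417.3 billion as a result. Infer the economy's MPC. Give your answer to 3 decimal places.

0.480

Implied spending multiplier k = ΔY/ΔG = 417.3/217 ≈ 1.923.
Since k = 1/(1 − MPC), MPC = 1 − 1/k = 1 − ΔG/ΔY = 1 − 217/417.3 ≈ 0.480.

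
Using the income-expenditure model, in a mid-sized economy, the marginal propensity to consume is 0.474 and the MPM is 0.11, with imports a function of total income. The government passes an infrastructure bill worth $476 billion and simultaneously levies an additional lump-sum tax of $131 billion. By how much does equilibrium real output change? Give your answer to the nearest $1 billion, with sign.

Expenditure multiplier = 1/(1 − c + m) = 1/(1 − 0.474 + 0.11) = 1/0.636 ≈ 1.572.
ΔG contributes k·ΔG = (+$476 billion) / 0.636 ≈ +$748.4 billion.
ΔT of +$131 billion changes first-round spending by −c·ΔT = −$62.094 billion, contributing k·(−c·ΔT) = (−$62.094 billion) / 0.636 ≈ −$97.6 billion.
Net ΔY = k(ΔG − c·ΔT) = (+$413.906 billion) / 0.636 ≈ +$651 billion.

+$651 billion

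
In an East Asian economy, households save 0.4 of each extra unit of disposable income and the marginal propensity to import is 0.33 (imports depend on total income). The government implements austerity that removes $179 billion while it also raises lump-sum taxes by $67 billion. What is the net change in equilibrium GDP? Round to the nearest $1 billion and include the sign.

−$300 billion

MPC = 1 − MPS = 1 − 0.4 = 0.6.
Expenditure multiplier = 1/(1 − c + m) = 1/(1 − 0.6 + 0.33) = 1/0.73 ≈ 1.37.
ΔG contributes k·ΔG = (−$179 billion) / 0.73 ≈ −$245.2 billion.
ΔT of +$67 billion changes first-round spending by −c·ΔT = −$40.2 billion, contributing k·(−c·ΔT) = (−$40.2 billion) / 0.73 ≈ −$55.1 billion.
Net ΔY = k(ΔG − c·ΔT) = (−$219.2 billion) / 0.73 ≈ −$300 billion.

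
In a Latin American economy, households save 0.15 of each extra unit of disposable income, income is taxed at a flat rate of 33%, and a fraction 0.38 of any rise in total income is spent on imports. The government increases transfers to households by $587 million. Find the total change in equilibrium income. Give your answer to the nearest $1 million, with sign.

+$616 million

MPC = 1 − MPS = 1 − 0.15 = 0.85.
The transfer change shifts disposable income by +$587 million, so first-round consumption changes by c·ΔTR = 0.85 × (+$587 million) = +$498.95 million.
Expenditure multiplier = 1/(1 − c(1−t) + m) = 1/(1 − 0.85×0.67 + 0.38) = 1/0.8105 ≈ 1.234.
The transfer multiplier is c × k ≈ 1.049, so ΔY = k × (c·ΔTR) = (+$498.95 million) / 0.8105 ≈ +$616 million.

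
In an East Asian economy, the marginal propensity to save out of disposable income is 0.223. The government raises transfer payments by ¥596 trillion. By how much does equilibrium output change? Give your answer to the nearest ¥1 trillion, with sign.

MPC = 1 − MPS = 1 − 0.223 = 0.777.
The transfer change shifts disposable income by +¥596 trillion, so first-round consumption changes by c·ΔTR = 0.777 × (+¥596 trillion) = +¥463.092 trillion.
Expenditure multiplier = 1/(1 − MPC) = 1/(1 − 0.777) = 1/0.223 ≈ 4.484.
The transfer multiplier is c × k ≈ 3.484, so ΔY = k × (c·ΔTR) = (+¥463.092 trillion) / 0.223 ≈ +¥2,077 trillion.

+¥2,077 trillion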